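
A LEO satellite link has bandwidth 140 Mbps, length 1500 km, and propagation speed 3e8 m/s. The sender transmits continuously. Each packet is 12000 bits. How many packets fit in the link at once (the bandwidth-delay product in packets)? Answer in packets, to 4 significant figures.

58.33 packets

Propagation delay = 1500000 / 300000000 = 0.005 s.
BDP = R × t_prop = 140000000 × 0.005 = 700000 bits.
In packets of 12000 bits: 58.33 packets.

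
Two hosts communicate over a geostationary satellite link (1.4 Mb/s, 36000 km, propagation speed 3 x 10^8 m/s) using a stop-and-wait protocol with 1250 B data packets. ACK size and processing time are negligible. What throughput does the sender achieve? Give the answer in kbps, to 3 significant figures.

40.5 kbps

t_tx = L/R = 10000/1400000 = 0.00714286 s.
t_prop = 36000000/300000000 = 0.12 s; RTT = 0.24 s.
Cycle = t_tx + RTT = 0.247143 s.
Throughput = L / cycle = 10000 / 0.247143 = 40.5 kbps.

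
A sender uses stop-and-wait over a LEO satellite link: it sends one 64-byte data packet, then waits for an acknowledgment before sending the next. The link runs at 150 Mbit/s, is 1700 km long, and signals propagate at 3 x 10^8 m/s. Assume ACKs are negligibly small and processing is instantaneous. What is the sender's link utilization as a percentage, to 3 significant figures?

0.0301 %

t_tx = L/R = 512/150000000 = 3.41333e-06 s.
t_prop = 1700000/300000000 = 0.00566667 s; RTT = 0.0113333 s.
Cycle = t_tx + RTT = 0.0113367 s.
Utilization = t_tx / cycle = 3.41333e-06/0.0113367 = 0.0301 %.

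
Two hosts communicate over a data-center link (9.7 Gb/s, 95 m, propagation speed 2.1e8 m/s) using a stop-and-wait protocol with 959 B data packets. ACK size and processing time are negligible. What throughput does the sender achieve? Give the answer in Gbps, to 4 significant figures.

4.524 Gbps

t_tx = L/R = 7672/9700000000 = 7.90928e-07 s.
t_prop = 95/210000000 = 4.52381e-07 s; RTT = 9.04762e-07 s.
Cycle = t_tx + RTT = 1.69569e-06 s.
Throughput = L / cycle = 7672 / 1.69569e-06 = 4.524 Gbps.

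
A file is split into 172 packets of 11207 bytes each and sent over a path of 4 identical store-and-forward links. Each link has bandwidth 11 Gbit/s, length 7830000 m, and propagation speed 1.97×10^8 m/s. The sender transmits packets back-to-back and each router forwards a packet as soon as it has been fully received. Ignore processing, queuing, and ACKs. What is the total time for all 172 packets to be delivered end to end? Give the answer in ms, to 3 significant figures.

Per-hop transmission t_tx = L/R = 89656/11000000000 = 0.00815055 ms.
Per-hop propagation t_prop = 7830000/197000000 = 39.7462 ms.
Pipeline fill: first packet needs 4·t_tx to clear all hops; remaining 171 packets each add one t_tx.
Total = (4+172-1)·t_tx + 4·t_prop = 175·0.00815055 + 4·39.7462 = 160 ms.

160 ms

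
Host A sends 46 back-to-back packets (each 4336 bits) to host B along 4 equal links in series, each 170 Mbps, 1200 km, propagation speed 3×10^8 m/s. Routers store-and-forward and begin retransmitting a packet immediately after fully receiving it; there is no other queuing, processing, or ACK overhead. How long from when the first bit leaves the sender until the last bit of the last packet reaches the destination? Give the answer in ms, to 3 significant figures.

Per-hop transmission t_tx = L/R = 4336/170000000 = 0.0255059 ms.
Per-hop propagation t_prop = 1200000/300000000 = 4 ms.
Pipeline fill: first packet needs 4·t_tx to clear all hops; remaining 45 packets each add one t_tx.
Total = (4+46-1)·t_tx + 4·t_prop = 49·0.0255059 + 4·4 = 17.2 ms.

17.2 ms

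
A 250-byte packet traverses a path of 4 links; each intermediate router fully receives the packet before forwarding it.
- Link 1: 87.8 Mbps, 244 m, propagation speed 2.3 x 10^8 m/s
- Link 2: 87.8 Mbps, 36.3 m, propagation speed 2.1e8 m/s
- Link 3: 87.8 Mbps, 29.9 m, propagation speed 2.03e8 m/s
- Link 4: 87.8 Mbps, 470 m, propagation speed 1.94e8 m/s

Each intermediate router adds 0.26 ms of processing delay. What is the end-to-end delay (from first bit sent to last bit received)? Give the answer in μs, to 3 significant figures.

875 μs

L = 250 × 8 = 2000 bits.
Transmission delay per hop = L/R = 2000/87800000 = 22.779 μs; 4 hops → 91.1162 μs.
Propagation delays (d/s per hop): 1.06087, 0.172857, 0.147291, 2.42268 μs; sum = 3.8037 μs.
Processing at 3 router(s): 3 × 0.26 ms = 780 μs.
End-to-end = 875 μs.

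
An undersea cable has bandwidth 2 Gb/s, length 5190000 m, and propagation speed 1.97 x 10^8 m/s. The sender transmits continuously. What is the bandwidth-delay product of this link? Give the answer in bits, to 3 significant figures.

Propagation delay = 5190000 / 197000000 = 0.0263452 s.
BDP = R × t_prop = 2000000000 × 0.0263452 = 52690400 bits.

52700000 bits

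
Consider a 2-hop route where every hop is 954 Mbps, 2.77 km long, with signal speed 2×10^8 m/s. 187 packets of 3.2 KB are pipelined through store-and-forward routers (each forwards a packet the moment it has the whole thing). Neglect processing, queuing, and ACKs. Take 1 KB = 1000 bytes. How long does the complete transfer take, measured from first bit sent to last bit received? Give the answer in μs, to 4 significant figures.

5073 μs

Per-hop transmission t_tx = L/R = 25600/954000000 = 26.8344 μs.
Per-hop propagation t_prop = 2770/200000000 = 13.85 μs.
Pipeline fill: first packet needs 2·t_tx to clear all hops; remaining 186 packets each add one t_tx.
Total = (2+187-1)·t_tx + 2·t_prop = 188·26.8344 + 2·13.85 = 5073 μs.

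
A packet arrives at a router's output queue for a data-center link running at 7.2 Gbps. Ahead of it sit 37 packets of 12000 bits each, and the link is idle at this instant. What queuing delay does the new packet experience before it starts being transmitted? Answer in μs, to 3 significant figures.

Each queued packet: L/R = 12000/7200000000 = 1.66667 μs.
37 queued → 61.6667 μs.
Queuing delay = 61.7 μs.

61.7 μs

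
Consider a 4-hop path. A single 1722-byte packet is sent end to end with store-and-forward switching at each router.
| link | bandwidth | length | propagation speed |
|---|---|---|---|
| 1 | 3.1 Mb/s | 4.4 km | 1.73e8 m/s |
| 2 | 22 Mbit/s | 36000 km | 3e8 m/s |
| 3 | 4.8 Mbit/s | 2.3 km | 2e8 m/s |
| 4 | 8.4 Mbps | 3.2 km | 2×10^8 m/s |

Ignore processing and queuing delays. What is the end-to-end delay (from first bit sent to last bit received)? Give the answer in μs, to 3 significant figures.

L = 1722 × 8 = 13776 bits.
Transmission delays (L/R per hop): 4443.87, 626.182, 2870, 1640 μs; sum = 9580.05 μs.
Propagation delays (d/s per hop): 25.4335, 120000, 11.5, 16 μs; sum = 120053 μs.
End-to-end = 130000 μs.

130000 μs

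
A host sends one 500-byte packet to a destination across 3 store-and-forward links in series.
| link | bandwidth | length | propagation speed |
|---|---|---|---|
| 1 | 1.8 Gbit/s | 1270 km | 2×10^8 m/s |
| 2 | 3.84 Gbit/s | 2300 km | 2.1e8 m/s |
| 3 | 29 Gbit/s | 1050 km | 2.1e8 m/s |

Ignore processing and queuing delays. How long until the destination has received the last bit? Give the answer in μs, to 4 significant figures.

L = 500 × 8 = 4000 bits.
Transmission delays (L/R per hop): 2.22222, 1.04167, 0.137931 μs; sum = 3.40182 μs.
Propagation delays (d/s per hop): 6350, 10952.4, 5000 μs; sum = 22302.4 μs.
End-to-end = 22310 μs.

22310 μs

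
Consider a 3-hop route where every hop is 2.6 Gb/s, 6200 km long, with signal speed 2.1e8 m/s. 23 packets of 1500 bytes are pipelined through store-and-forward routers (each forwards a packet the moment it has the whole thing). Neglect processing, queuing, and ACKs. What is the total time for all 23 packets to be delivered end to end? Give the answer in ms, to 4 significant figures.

88.69 ms

Per-hop transmission t_tx = L/R = 12000/2600000000 = 0.00461538 ms.
Per-hop propagation t_prop = 6200000/210000000 = 29.5238 ms.
Pipeline fill: first packet needs 3·t_tx to clear all hops; remaining 22 packets each add one t_tx.
Total = (3+23-1)·t_tx + 3·t_prop = 25·0.00461538 + 3·29.5238 = 88.69 ms.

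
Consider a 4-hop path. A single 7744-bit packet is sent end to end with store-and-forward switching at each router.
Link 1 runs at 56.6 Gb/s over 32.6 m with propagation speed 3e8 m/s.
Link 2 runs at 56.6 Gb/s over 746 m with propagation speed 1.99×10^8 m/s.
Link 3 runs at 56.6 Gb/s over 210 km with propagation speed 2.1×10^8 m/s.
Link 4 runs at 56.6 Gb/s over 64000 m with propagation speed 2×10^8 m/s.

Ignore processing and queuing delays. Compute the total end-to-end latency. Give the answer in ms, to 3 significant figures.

1.32 ms

Transmission delay per hop = L/R = 7744/56600000000 = 0.00013682 ms; 4 hops → 0.000547279 ms.
Propagation delays (d/s per hop): 0.000108667, 0.00374874, 1, 0.32 ms; sum = 1.32386 ms.
End-to-end = 1.32 ms.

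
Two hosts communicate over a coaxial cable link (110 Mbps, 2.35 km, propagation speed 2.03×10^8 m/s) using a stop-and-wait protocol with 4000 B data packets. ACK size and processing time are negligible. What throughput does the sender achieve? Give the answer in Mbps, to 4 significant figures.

t_tx = L/R = 32000/110000000 = 0.000290909 s.
t_prop = 2350/2.03e+08 = 1.15764e-05 s; RTT = 2.31527e-05 s.
Cycle = t_tx + RTT = 0.000314062 s.
Throughput = L / cycle = 32000 / 0.000314062 = 101.9 Mbps.

101.9 Mbps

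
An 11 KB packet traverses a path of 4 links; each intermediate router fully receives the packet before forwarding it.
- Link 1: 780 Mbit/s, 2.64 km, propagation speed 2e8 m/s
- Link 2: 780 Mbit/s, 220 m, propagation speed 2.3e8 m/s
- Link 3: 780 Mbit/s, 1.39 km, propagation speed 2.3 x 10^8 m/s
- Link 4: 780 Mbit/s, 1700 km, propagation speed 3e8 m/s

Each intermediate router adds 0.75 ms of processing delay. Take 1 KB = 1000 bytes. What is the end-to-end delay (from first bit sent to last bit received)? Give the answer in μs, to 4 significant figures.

L = 88000 bits.
Transmission delay per hop = L/R = 88000/780000000 = 112.821 μs; 4 hops → 451.282 μs.
Propagation delays (d/s per hop): 13.2, 0.956522, 6.04348, 5666.67 μs; sum = 5686.87 μs.
Processing at 3 router(s): 3 × 0.75 ms = 2250 μs.
End-to-end = 8388 μs.

8388 μs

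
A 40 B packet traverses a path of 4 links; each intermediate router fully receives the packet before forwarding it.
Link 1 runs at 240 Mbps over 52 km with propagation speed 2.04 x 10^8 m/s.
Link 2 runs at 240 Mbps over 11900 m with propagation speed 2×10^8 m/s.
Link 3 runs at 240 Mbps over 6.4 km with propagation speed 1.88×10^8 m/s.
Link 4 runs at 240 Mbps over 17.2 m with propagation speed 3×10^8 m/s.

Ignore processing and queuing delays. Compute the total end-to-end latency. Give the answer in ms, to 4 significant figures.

L = 40 × 8 = 320 bits.
Transmission delay per hop = L/R = 320/240000000 = 0.00133333 ms; 4 hops → 0.00533333 ms.
Propagation delays (d/s per hop): 0.254902, 0.0595, 0.0340426, 5.73333e-05 ms; sum = 0.348502 ms.
End-to-end = 0.3538 ms.

0.3538 ms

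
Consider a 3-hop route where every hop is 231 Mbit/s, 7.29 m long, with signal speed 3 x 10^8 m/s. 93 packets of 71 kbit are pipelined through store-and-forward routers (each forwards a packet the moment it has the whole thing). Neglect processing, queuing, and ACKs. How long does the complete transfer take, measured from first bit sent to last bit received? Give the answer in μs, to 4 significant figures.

Per-hop transmission t_tx = L/R = 71000/231000000 = 307.359 μs.
Per-hop propagation t_prop = 7.29/300000000 = 0.0243 μs.
Pipeline fill: first packet needs 3·t_tx to clear all hops; remaining 92 packets each add one t_tx.
Total = (3+93-1)·t_tx + 3·t_prop = 95·307.359 + 3·0.0243 = 29200 μs.

29200 μs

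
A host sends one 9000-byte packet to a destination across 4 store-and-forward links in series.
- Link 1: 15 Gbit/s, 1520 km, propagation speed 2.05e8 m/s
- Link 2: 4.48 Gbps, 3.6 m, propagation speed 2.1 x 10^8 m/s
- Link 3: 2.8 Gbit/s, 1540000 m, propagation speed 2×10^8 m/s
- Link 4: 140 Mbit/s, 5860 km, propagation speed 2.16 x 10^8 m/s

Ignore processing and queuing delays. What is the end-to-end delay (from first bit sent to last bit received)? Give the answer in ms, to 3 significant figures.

L = 9000 × 8 = 72000 bits.
Transmission delays (L/R per hop): 0.0048, 0.0160714, 0.0257143, 0.514286 ms; sum = 0.560871 ms.
Propagation delays (d/s per hop): 7.41463, 1.71429e-05, 7.7, 27.1296 ms; sum = 42.2443 ms.
End-to-end = 42.8 ms.

42.8 ms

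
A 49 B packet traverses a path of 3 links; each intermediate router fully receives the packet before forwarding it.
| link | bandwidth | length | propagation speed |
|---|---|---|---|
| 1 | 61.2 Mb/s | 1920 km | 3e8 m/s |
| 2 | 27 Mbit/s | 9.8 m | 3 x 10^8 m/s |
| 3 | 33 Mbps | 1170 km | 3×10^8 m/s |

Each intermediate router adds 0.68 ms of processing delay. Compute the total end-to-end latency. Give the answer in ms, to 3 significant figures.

11.7 ms

L = 49 × 8 = 392 bits.
Transmission delays (L/R per hop): 0.00640523, 0.0145185, 0.0118788 ms; sum = 0.0328025 ms.
Propagation delays (d/s per hop): 6.4, 3.26667e-05, 3.9 ms; sum = 10.3 ms.
Processing at 2 router(s): 2 × 0.68 ms = 1.36 ms.
End-to-end = 11.7 ms.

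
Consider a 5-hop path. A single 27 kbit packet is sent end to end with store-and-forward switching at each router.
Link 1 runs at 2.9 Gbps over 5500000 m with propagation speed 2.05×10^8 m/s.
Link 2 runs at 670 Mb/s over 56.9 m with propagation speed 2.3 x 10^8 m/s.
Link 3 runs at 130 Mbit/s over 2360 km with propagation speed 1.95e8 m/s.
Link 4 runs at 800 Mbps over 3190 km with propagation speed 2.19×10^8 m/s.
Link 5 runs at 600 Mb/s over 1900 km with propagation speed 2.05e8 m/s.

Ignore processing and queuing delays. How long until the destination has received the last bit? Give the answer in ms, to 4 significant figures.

L = 27000 bits.
Transmission delays (L/R per hop): 0.00931034, 0.0402985, 0.207692, 0.03375, 0.045 ms; sum = 0.336051 ms.
Propagation delays (d/s per hop): 26.8293, 0.000247391, 12.1026, 14.5662, 9.26829 ms; sum = 62.7666 ms.
End-to-end = 63.10 ms.

63.10 ms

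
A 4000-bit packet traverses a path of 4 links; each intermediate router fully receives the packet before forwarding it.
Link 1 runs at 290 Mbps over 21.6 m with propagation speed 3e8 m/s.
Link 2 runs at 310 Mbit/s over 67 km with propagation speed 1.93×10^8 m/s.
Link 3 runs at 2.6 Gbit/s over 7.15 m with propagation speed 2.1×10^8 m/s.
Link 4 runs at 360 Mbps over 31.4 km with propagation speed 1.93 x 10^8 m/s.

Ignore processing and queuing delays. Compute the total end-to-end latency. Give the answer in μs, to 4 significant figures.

Transmission delays (L/R per hop): 13.7931, 12.9032, 1.53846, 11.1111 μs; sum = 39.3459 μs.
Propagation delays (d/s per hop): 0.072, 347.15, 0.0340476, 162.694 μs; sum = 509.951 μs.
End-to-end = 549.3 μs.

549.3 μs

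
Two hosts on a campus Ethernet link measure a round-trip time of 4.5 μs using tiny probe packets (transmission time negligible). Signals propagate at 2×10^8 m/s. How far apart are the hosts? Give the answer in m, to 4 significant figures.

One-way propagation = RTT/2 = 2.25 μs.
d = s × t = 200000000 × 2.25e-06 = 450.0 m.

450.0 m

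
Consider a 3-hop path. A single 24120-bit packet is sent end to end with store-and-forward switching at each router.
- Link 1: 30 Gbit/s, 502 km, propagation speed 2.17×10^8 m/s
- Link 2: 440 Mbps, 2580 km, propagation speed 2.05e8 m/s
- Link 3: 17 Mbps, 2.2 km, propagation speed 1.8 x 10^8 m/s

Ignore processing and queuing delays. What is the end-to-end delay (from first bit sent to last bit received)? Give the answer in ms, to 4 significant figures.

Transmission delays (L/R per hop): 0.000804, 0.0548182, 1.41882 ms; sum = 1.47445 ms.
Propagation delays (d/s per hop): 2.31336, 12.5854, 0.0122222 ms; sum = 14.911 ms.
End-to-end = 16.39 ms.

16.39 ms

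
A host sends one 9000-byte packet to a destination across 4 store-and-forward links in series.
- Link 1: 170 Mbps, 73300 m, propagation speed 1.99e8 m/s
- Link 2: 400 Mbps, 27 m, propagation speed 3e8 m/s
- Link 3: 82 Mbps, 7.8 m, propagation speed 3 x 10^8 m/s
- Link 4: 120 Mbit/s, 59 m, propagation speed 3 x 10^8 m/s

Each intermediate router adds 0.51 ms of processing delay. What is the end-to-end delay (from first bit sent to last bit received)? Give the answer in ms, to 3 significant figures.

L = 9000 × 8 = 72000 bits.
Transmission delays (L/R per hop): 0.423529, 0.18, 0.878049, 0.6 ms; sum = 2.08158 ms.
Propagation delays (d/s per hop): 0.368342, 9e-05, 2.6e-05, 0.000196667 ms; sum = 0.368654 ms.
Processing at 3 router(s): 3 × 0.51 ms = 1.53 ms.
End-to-end = 3.98 ms.

3.98 ms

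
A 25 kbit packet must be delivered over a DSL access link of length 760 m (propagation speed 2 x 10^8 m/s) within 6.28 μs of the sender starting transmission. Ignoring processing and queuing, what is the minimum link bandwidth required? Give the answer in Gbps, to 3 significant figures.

10.1 Gbps

Propagation delay = 760 / 200000000 = 3.8 μs.
Transmission budget = 6.28 − 3.8 = 2.48 μs.
R ≥ L / t_tx = 25000 bits / 2.48e-06 s = 10.1 Gbps.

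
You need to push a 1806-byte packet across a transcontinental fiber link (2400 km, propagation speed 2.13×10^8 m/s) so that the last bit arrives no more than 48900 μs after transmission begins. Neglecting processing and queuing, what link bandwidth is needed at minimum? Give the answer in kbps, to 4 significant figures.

L = 14448 bits.
Propagation delay = 2400000 / 213000000 = 11267.6 μs.
Transmission budget = 48900 − 11267.6 = 37632.4 μs.
R ≥ L / t_tx = 14448 bits / 0.0376324 s = 383.9 kbps.

383.9 kbps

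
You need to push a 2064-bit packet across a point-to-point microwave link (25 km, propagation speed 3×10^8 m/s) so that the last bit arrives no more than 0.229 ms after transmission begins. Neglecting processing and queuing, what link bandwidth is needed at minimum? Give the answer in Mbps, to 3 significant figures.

Propagation delay = 25000 / 300000000 = 0.0833333 ms.
Transmission budget = 0.229 − 0.0833333 = 0.145667 ms.
R ≥ L / t_tx = 2064 bits / 0.000145667 s = 14.2 Mbps.

14.2 Mbps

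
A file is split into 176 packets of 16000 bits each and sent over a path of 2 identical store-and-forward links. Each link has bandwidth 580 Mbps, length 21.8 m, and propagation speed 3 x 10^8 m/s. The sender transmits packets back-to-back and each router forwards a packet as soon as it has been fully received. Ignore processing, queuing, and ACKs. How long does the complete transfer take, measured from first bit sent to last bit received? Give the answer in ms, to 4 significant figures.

4.883 ms

Per-hop transmission t_tx = L/R = 16000/580000000 = 0.0275862 ms.
Per-hop propagation t_prop = 21.8/300000000 = 7.26667e-05 ms.
Pipeline fill: first packet needs 2·t_tx to clear all hops; remaining 175 packets each add one t_tx.
Total = (2+176-1)·t_tx + 2·t_prop = 177·0.0275862 + 2·7.26667e-05 = 4.883 ms.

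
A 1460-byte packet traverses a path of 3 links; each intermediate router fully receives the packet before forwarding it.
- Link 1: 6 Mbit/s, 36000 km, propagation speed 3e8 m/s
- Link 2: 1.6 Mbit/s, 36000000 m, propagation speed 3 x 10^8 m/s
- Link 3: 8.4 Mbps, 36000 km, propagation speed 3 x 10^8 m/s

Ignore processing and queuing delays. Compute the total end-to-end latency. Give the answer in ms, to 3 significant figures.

L = 1460 × 8 = 11680 bits.
Transmission delays (L/R per hop): 1.94667, 7.3, 1.39048 ms; sum = 10.6371 ms.
Propagation delays (d/s per hop): 120, 120, 120 ms; sum = 360 ms.
End-to-end = 371 ms.

371 ms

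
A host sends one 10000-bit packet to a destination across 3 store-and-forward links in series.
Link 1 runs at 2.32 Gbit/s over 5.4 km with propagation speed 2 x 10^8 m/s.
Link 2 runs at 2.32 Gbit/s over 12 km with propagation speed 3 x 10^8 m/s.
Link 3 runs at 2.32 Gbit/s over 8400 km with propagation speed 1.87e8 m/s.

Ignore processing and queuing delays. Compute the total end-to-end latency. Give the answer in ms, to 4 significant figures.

Transmission delay per hop = L/R = 10000/2320000000 = 0.00431034 ms; 3 hops → 0.012931 ms.
Propagation delays (d/s per hop): 0.027, 0.04, 44.9198 ms; sum = 44.9868 ms.
End-to-end = 45.00 ms.

45.00 ms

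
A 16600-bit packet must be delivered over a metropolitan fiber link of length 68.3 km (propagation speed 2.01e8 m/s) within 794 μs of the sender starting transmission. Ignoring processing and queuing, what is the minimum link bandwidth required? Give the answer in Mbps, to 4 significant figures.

36.55 Mbps

Propagation delay = 68300 / 2.01e+08 = 339.801 μs.
Transmission budget = 794 − 339.801 = 454.199 μs.
R ≥ L / t_tx = 16600 bits / 0.000454199 s = 36.55 Mbps.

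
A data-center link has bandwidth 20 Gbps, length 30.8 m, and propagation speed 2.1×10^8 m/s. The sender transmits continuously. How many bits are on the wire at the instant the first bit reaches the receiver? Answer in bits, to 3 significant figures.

Propagation delay = 30.8 / 210000000 = 1.46667e-07 s.
BDP = R × t_prop = 20000000000 × 1.46667e-07 = 2933.33 bits.

2930 bits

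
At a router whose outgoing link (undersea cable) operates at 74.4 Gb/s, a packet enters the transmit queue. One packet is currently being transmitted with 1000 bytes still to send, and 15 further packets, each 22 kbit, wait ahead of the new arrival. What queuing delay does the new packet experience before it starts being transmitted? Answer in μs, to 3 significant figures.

4.54 μs

Each queued packet: L/R = 22000/74400000000 = 0.295699 μs.
15 queued → 4.43548 μs.
Plus remaining 8000 bits of current packet: 0.107527 μs.
Queuing delay = 4.54 μs.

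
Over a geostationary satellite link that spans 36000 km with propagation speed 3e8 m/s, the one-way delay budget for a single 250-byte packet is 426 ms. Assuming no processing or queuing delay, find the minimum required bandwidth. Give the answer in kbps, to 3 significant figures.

6.54 kbps

L = 2000 bits.
Propagation delay = 36000000 / 300000000 = 120 ms.
Transmission budget = 426 − 120 = 306 ms.
R ≥ L / t_tx = 2000 bits / 0.306 s = 6.54 kbps.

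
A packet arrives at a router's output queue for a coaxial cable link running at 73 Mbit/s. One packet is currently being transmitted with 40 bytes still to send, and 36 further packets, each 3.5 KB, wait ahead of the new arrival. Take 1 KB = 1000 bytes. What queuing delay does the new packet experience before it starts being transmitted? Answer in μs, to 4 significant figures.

Each queued packet: L/R = 28000/73000000 = 383.562 μs.
36 queued → 13808.2 μs.
Plus remaining 320 bits of current packet: 4.38356 μs.
Queuing delay = 13810 μs.

13810 μs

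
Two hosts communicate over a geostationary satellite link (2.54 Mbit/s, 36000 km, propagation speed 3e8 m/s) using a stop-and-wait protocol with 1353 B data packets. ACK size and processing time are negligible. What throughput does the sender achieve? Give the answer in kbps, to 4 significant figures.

44.31 kbps

t_tx = L/R = 10824/2540000 = 0.00426142 s.
t_prop = 36000000/300000000 = 0.12 s; RTT = 0.24 s.
Cycle = t_tx + RTT = 0.244261 s.
Throughput = L / cycle = 10824 / 0.244261 = 44.31 kbps.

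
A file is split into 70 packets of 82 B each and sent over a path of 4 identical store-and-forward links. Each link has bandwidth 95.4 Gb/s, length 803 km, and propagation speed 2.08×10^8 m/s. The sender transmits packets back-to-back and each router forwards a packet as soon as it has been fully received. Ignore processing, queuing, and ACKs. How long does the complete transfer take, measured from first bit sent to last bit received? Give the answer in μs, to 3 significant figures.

Per-hop transmission t_tx = L/R = 656/95400000000 = 0.00687631 μs.
Per-hop propagation t_prop = 803000/208000000 = 3860.58 μs.
Pipeline fill: first packet needs 4·t_tx to clear all hops; remaining 69 packets each add one t_tx.
Total = (4+70-1)·t_tx + 4·t_prop = 73·0.00687631 + 4·3860.58 = 15400 μs.

15400 μs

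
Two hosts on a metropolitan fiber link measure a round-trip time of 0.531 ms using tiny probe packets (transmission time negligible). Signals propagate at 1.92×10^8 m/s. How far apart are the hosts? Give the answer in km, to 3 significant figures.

One-way propagation = RTT/2 = 0.2655 ms.
d = s × t = 192000000 × 0.0002655 = 51.0 km.

51.0 km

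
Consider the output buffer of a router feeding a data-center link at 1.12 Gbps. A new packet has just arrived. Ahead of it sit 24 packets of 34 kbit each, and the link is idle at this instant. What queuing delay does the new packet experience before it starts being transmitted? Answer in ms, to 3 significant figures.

Each queued packet: L/R = 34000/1120000000 = 0.0303571 ms.
24 queued → 0.728571 ms.
Queuing delay = 0.729 ms.

0.729 ms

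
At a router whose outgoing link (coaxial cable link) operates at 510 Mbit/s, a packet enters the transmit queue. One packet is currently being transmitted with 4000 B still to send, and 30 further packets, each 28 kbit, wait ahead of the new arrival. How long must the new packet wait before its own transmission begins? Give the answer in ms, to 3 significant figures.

Each queued packet: L/R = 28000/510000000 = 0.054902 ms.
30 queued → 1.64706 ms.
Plus remaining 32000 bits of current packet: 0.0627451 ms.
Queuing delay = 1.71 ms.

1.71 ms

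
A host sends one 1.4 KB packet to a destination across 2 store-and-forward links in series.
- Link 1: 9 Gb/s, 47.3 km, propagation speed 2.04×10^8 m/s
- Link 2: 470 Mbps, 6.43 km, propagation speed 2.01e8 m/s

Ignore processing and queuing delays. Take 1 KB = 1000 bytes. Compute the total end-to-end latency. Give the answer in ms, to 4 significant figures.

0.2889 ms

L = 11200 bits.
Transmission delays (L/R per hop): 0.00124444, 0.0238298 ms; sum = 0.0250742 ms.
Propagation delays (d/s per hop): 0.231863, 0.03199 ms; sum = 0.263853 ms.
End-to-end = 0.2889 ms.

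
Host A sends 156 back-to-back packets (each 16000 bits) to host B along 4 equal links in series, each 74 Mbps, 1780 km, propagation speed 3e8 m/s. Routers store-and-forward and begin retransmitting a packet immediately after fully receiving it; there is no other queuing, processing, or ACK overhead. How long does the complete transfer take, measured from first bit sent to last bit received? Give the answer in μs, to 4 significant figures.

Per-hop transmission t_tx = L/R = 16000/74000000 = 216.216 μs.
Per-hop propagation t_prop = 1780000/300000000 = 5933.33 μs.
Pipeline fill: first packet needs 4·t_tx to clear all hops; remaining 155 packets each add one t_tx.
Total = (4+156-1)·t_tx + 4·t_prop = 159·216.216 + 4·5933.33 = 58110 μs.

58110 μs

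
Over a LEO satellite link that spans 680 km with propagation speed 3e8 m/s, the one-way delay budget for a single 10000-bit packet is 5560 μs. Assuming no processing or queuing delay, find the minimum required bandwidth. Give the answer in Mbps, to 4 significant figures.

Propagation delay = 680000 / 300000000 = 2266.67 μs.
Transmission budget = 5560 − 2266.67 = 3293.33 μs.
R ≥ L / t_tx = 10000 bits / 0.00329333 s = 3.036 Mbps.

3.036 Mbps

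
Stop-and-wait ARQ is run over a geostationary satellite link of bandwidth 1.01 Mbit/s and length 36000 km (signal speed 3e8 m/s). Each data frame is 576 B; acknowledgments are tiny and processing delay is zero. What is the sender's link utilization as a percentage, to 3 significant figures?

t_tx = L/R = 4608/1010000 = 0.00456238 s.
t_prop = 36000000/300000000 = 0.12 s; RTT = 0.24 s.
Cycle = t_tx + RTT = 0.244562 s.
Utilization = t_tx / cycle = 0.00456238/0.244562 = 1.87 %.

1.87 %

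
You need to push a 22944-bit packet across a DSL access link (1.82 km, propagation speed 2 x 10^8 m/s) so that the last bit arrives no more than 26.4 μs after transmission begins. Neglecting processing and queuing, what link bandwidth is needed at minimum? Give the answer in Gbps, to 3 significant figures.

1.33 Gbps

Propagation delay = 1820 / 200000000 = 9.1 μs.
Transmission budget = 26.4 − 9.1 = 17.3 μs.
R ≥ L / t_tx = 22944 bits / 1.73e-05 s = 1.33 Gbps.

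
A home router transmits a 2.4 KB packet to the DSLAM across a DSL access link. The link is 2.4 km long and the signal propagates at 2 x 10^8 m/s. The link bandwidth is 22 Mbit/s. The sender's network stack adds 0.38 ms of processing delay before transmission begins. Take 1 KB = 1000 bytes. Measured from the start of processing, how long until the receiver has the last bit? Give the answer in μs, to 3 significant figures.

1260 μs

L = 19200 bits.
Transmission delay = L/R = 19200 / 22000000 = 872.727 μs.
Propagation delay = d/s = 2400 m / 200000000 m/s = 12 μs.
Plus processing delay 0.38 ms = 380 μs.
Total = 1260 μs.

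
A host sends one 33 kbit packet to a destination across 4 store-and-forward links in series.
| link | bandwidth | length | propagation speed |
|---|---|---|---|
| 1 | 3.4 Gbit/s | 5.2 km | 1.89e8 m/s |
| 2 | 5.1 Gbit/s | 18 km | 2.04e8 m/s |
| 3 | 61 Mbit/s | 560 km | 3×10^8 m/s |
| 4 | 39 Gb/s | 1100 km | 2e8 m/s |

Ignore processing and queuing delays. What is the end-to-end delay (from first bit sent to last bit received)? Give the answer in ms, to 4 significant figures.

L = 33000 bits.
Transmission delays (L/R per hop): 0.00970588, 0.00647059, 0.540984, 0.000846154 ms; sum = 0.558006 ms.
Propagation delays (d/s per hop): 0.0275132, 0.0882353, 1.86667, 5.5 ms; sum = 7.48242 ms.
End-to-end = 8.040 ms.

8.040 ms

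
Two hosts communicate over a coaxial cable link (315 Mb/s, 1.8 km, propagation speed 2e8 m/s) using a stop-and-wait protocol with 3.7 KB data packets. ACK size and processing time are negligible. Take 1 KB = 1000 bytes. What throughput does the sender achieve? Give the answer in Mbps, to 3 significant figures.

264 Mbps

t_tx = L/R = 29600/315000000 = 9.39683e-05 s.
t_prop = 1800/200000000 = 9e-06 s; RTT = 1.8e-05 s.
Cycle = t_tx + RTT = 0.000111968 s.
Throughput = L / cycle = 29600 / 0.000111968 = 264 Mbps.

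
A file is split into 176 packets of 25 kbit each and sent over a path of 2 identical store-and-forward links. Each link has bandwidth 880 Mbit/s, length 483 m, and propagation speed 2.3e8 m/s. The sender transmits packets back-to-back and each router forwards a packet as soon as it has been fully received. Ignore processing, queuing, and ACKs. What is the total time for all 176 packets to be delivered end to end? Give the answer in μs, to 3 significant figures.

Per-hop transmission t_tx = L/R = 25000/880000000 = 28.4091 μs.
Per-hop propagation t_prop = 483/2.3e+08 = 2.1 μs.
Pipeline fill: first packet needs 2·t_tx to clear all hops; remaining 175 packets each add one t_tx.
Total = (2+176-1)·t_tx + 2·t_prop = 177·28.4091 + 2·2.1 = 5030 μs.

5030 μs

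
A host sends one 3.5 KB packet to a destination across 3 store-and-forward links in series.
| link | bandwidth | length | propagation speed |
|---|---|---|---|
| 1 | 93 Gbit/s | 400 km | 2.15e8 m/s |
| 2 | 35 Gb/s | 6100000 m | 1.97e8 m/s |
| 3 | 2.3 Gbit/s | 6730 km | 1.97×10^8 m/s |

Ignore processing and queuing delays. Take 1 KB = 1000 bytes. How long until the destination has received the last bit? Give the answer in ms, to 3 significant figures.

L = 28000 bits.
Transmission delays (L/R per hop): 0.000301075, 0.0008, 0.0121739 ms; sum = 0.013275 ms.
Propagation delays (d/s per hop): 1.86047, 30.9645, 34.1624 ms; sum = 66.9874 ms.
End-to-end = 67.0 ms.

67.0 ms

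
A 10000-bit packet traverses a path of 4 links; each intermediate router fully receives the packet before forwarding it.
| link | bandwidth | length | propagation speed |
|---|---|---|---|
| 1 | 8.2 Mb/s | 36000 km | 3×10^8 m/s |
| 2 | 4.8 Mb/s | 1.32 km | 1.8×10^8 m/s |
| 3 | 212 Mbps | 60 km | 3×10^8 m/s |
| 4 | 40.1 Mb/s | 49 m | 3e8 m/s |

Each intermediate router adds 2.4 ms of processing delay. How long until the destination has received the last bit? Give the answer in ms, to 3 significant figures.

Transmission delays (L/R per hop): 1.21951, 2.08333, 0.0471698, 0.249377 ms; sum = 3.59939 ms.
Propagation delays (d/s per hop): 120, 0.00733333, 0.2, 0.000163333 ms; sum = 120.207 ms.
Processing at 3 router(s): 3 × 2.4 ms = 7.2 ms.
End-to-end = 131 ms.

131 ms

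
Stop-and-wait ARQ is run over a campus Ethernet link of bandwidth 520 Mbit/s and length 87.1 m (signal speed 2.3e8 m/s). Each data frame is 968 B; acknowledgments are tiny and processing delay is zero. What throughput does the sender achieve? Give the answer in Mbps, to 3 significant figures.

495 Mbps

t_tx = L/R = 7744/520000000 = 1.48923e-05 s.
t_prop = 87.1/2.3e+08 = 3.78696e-07 s; RTT = 7.57391e-07 s.
Cycle = t_tx + RTT = 1.56497e-05 s.
Throughput = L / cycle = 7744 / 1.56497e-05 = 495 Mbps.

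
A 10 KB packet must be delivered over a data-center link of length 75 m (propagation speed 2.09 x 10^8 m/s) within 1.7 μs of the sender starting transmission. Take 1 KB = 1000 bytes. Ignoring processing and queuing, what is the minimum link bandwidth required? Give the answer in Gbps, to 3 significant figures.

L = 80000 bits.
Propagation delay = 75 / 209000000 = 0.358852 μs.
Transmission budget = 1.7 − 0.358852 = 1.34115 μs.
R ≥ L / t_tx = 80000 bits / 1.34115e-06 s = 59.7 Gbps.

59.7 Gbps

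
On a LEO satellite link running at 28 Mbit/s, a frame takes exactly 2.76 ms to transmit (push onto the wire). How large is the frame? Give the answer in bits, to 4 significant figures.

77280 bits

L = R × t_tx = 28000000 b/s × 0.00276 s = 77280 bits.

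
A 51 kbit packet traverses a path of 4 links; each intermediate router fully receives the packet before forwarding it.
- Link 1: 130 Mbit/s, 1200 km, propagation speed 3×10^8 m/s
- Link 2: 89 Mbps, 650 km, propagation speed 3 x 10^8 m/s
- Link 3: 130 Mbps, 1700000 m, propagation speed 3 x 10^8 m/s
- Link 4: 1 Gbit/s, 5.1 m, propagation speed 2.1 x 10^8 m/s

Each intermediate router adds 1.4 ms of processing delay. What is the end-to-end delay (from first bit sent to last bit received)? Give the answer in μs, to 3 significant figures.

17400 μs

L = 51000 bits.
Transmission delays (L/R per hop): 392.308, 573.034, 392.308, 51 μs; sum = 1408.65 μs.
Propagation delays (d/s per hop): 4000, 2166.67, 5666.67, 0.0242857 μs; sum = 11833.4 μs.
Processing at 3 router(s): 3 × 1.4 ms = 4200 μs.
End-to-end = 17400 μs.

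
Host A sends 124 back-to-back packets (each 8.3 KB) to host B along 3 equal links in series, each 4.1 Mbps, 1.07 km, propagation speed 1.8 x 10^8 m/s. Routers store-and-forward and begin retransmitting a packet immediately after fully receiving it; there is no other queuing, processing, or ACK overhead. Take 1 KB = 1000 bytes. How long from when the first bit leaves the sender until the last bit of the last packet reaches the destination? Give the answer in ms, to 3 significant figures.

Per-hop transmission t_tx = L/R = 66400/4.1e+06 = 16.1951 ms.
Per-hop propagation t_prop = 1070/180000000 = 0.00594444 ms.
Pipeline fill: first packet needs 3·t_tx to clear all hops; remaining 123 packets each add one t_tx.
Total = (3+124-1)·t_tx + 3·t_prop = 126·16.1951 + 3·0.00594444 = 2040 ms.

2040 ms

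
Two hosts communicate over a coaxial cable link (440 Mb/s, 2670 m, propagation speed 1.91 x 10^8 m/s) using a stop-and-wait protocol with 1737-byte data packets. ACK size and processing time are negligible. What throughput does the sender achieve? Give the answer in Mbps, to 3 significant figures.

233 Mbps

t_tx = L/R = 13896/440000000 = 3.15818e-05 s.
t_prop = 2670/191000000 = 1.39791e-05 s; RTT = 2.79581e-05 s.
Cycle = t_tx + RTT = 5.95399e-05 s.
Throughput = L / cycle = 13896 / 5.95399e-05 = 233 Mbps.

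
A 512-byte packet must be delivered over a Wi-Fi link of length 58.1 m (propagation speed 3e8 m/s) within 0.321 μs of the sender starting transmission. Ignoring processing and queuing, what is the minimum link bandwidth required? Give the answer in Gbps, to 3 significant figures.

32.2 Gbps

L = 4096 bits.
Propagation delay = 58.1 / 300000000 = 0.193667 μs.
Transmission budget = 0.321 − 0.193667 = 0.127333 μs.
R ≥ L / t_tx = 4096 bits / 1.27333e-07 s = 32.2 Gbps.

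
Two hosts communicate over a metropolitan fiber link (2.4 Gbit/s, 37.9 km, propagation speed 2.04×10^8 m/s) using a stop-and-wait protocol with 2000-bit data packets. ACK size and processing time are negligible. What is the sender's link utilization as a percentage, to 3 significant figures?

t_tx = L/R = 2000/2400000000 = 8.33333e-07 s.
t_prop = 37900/204000000 = 0.000185784 s; RTT = 0.000371569 s.
Cycle = t_tx + RTT = 0.000372402 s.
Utilization = t_tx / cycle = 8.33333e-07/0.000372402 = 0.224 %.

0.224 %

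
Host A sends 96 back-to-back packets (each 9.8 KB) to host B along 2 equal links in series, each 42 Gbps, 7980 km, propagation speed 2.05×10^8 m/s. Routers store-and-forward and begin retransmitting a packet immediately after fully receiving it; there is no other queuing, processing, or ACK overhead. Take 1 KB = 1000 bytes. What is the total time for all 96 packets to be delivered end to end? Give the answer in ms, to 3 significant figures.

78.0 ms

Per-hop transmission t_tx = L/R = 78400/42000000000 = 0.00186667 ms.
Per-hop propagation t_prop = 7980000/2.05e+08 = 38.9268 ms.
Pipeline fill: first packet needs 2·t_tx to clear all hops; remaining 95 packets each add one t_tx.
Total = (2+96-1)·t_tx + 2·t_prop = 97·0.00186667 + 2·38.9268 = 78.0 ms.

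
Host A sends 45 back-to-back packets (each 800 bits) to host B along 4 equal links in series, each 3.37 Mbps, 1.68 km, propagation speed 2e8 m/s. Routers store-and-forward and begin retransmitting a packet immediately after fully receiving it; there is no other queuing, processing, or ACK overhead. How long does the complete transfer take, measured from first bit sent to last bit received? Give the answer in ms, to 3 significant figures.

Per-hop transmission t_tx = L/R = 800/3370000 = 0.237389 ms.
Per-hop propagation t_prop = 1680/200000000 = 0.0084 ms.
Pipeline fill: first packet needs 4·t_tx to clear all hops; remaining 44 packets each add one t_tx.
Total = (4+45-1)·t_tx + 4·t_prop = 48·0.237389 + 4·0.0084 = 11.4 ms.

11.4 ms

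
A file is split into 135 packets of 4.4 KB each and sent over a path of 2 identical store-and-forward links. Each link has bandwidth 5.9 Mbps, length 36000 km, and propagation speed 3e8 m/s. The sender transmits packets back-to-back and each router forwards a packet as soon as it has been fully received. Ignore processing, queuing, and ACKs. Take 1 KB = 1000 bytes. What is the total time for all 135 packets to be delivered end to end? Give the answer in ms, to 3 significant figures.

1050 ms

Per-hop transmission t_tx = L/R = 35200/5900000 = 5.9661 ms.
Per-hop propagation t_prop = 36000000/300000000 = 120 ms.
Pipeline fill: first packet needs 2·t_tx to clear all hops; remaining 134 packets each add one t_tx.
Total = (2+135-1)·t_tx + 2·t_prop = 136·5.9661 + 2·120 = 1050 ms.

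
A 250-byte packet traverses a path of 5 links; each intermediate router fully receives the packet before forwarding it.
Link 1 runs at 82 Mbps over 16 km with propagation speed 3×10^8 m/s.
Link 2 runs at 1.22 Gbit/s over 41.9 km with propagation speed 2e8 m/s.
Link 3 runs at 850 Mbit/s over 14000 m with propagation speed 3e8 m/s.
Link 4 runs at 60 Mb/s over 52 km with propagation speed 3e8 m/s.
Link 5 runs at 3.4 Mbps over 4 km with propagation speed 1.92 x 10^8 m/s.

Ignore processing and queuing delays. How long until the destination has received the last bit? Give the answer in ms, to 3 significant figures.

1.15 ms

L = 250 × 8 = 2000 bits.
Transmission delays (L/R per hop): 0.0243902, 0.00163934, 0.00235294, 0.0333333, 0.588235 ms; sum = 0.649951 ms.
Propagation delays (d/s per hop): 0.0533333, 0.2095, 0.0466667, 0.173333, 0.0208333 ms; sum = 0.503667 ms.
End-to-end = 1.15 ms.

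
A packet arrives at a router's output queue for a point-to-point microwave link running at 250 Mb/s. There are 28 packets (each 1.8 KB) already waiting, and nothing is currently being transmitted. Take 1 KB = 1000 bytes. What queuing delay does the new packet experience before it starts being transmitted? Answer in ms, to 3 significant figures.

Each queued packet: L/R = 14400/250000000 = 0.0576 ms.
28 queued → 1.6128 ms.
Queuing delay = 1.61 ms.

1.61 ms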